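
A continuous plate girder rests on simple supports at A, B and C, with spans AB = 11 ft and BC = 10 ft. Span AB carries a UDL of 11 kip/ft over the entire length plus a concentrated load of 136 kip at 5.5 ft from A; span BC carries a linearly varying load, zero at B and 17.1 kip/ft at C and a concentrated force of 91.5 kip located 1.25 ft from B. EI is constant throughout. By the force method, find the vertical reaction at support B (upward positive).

R_B = 299.3 kip

Insert a hinge at B; M_B is the redundant, and each span becomes simply supported.
Rotations at B on the released spans (each span's end-slope, ×1/EI):
  span AB: UDL 11: wL³/(24EI) = 610/EI
  span AB: point load 136 at a = 5.5: Pab(L + a)/(6LEI) = 1028/EI
  span BC: triangular load, peak 17.1: 7w₀L³/(360EI) = 332.5/EI
  span BC: point load 91.5 at a = 1.25: Pab(L + b)/(6LEI) = 312.7/EI
  relative rotation θ_0 = (1639 + 645.2)/EI = 2284/EI
A unit hogging moment at B produces rotation L₁/(3EI) + L₂/(3EI) = 7/EI.
Compatibility: M_B·(L₁+L₂)/(3EI) = θ_0, giving M_B = 326.3 kip·ft (hogging).
Span AB, ΣM about A with M_B applied at B: R_B^{AB}·11 = 1414 + 326.3, so R_B^{AB} = 158.2 kip and R_A = 257 − 158.2 = 98.84 kip.
Span BC, ΣM about C: R_B^{BC}·10 = 1086 + 326.3, so R_B^{BC} = 141.2 kip and R_C = 177 − 141.2 = 35.81 kip.
R_B = 158.2 + 141.2 = 299.3 kip.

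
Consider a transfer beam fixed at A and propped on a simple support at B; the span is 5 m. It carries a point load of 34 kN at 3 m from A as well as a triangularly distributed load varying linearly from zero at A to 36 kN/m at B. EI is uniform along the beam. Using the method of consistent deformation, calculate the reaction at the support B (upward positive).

R_B = 64.19 kN

Remove the prop at B; the released (primary) structure is a cantilever built in at A.
Primary-structure tip deflection at B by superposition:
  point load 34 at a = 3: Pa²(3L − a)/(6EI) = 612/EI
  triangular load, peak 36 at the free end: 11w₀L⁴/(120EI) = 2062/EI
  δ_0 = 2674/EI
Flexibility coefficient — unit upward force at B: δ_{BB} = L³/(3EI) = 41.67/EI.
Compatibility at B: δ_0 − R_B·δ_{BB} = 0, so R_B = 2674/41.67 = 64.19 kN.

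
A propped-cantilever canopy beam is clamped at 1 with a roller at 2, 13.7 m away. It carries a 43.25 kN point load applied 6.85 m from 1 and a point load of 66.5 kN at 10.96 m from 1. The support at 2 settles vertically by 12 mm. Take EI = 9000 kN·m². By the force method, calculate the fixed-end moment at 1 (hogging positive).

Release the roller at 2. Primary structure: cantilever fixed at 1.
Downward deflection at the released point 2 due to the loads:
  point load 43.25 at a = 6.85: Pa²(3L − a)/(6EI) = 11584/EI
  point load 66.5 at a = 10.96: Pa²(3L − a)/(6EI) = 40127/EI
  δ_0 = 51711/EI
Tip deflection under a unit load at 2: L³/(3EI) = 857.1/EI.
With EI = 9000 kN·m²: δ_0 = 5.7457 m and δ_{22} = 0.095235 m/kN.
Compatibility — the beam at 2 must follow the support down by 0.012 m: δ_0 − R_2·δ_{22} = 0.012, so R_2 = (5.7457 − 0.012)/0.095235 = 60.21 kN.
Moment equilibrium about 1: M_1 = Σ(load moments about 1) − R_2·L = 1025 − 60.21×13.7 = 200.3 kN·m.

M_1 = 200.3 kN·m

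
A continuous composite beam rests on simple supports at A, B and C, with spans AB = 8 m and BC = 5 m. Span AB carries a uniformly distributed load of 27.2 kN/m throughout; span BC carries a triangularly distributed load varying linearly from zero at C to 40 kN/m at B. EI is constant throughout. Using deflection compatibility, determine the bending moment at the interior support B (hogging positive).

M_B = 159.5 kN·m

Release continuity at B by inserting a hinge; the redundant is the internal moment M_B. The primary structure is two simply-supported spans AB and BC.
Rotations at B on the released spans (each span's end-slope, ×1/EI):
  span AB: UDL 27.2: wL³/(24EI) = 580.3/EI
  span BC: triangular load, peak 40: w₀L³/(45EI) = 111.1/EI
  relative rotation θ_0 = (580.3 + 111.1)/EI = 691.4/EI
A unit hogging moment at B produces rotation L₁/(3EI) + L₂/(3EI) = 4.333/EI.
Slope continuity at B: θ_0 = M_B·4.333/EI, so M_B = 691.4/4.333 = 159.5 kN·m (hogging).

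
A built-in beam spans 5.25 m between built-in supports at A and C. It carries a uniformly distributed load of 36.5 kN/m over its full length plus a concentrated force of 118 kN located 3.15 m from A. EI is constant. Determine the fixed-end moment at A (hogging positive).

Take the two fixed-end moments M_A, M_C as redundants; the released structure is the simple span AC.
Simple-span end rotations at A and C under the given loads:
  at A: UDL 36.5: wL³/(24EI) = 220.1/EI
  at C: UDL 36.5: wL³/(24EI) = 220.1/EI
  at A: point load 118 at a = 3.15: Pab(L + b)/(6LEI) = 182.1/EI
  at C: point load 118 at a = 3.15: Pab(L + a)/(6LEI) = 208.2/EI
  θ_A0 = 402.2/EI,  θ_C0 = 428.2/EI
Flexibility coefficients: a unit moment at one end gives L/(3EI) there and L/(6EI) at the far end, so f₁₁ = f₂₂ = 1.75/EI and f₁₂ = f₂₁ = 0.875/EI.
Compatibility — zero rotation at each built-in end:
  1.75 M_A + 0.875 M_C = 402.2
  0.875 M_A + 1.75 M_C = 428.2
Solving the pair gives M_A = 143.3 kN·m and M_C = 173 kN·m (hogging).

M_A = 143.3 kN·m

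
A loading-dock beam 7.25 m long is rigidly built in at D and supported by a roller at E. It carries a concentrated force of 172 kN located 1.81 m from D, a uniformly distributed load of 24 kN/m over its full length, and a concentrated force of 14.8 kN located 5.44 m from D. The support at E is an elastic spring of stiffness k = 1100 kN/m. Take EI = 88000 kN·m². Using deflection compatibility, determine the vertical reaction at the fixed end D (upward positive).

R_D = 306 kN

Take the reaction at E as the redundant and release it; the primary structure is a cantilever fixed at D.
Downward deflection at the released point E due to the loads:
  point load 172 at a = 1.81: Pa²(3L − a)/(6EI) = 1873/EI
  UDL 24: wL⁴/(8EI) = 8288/EI
  point load 14.8 at a = 5.44: Pa²(3L − a)/(6EI) = 1191/EI
  δ_0 = 11352/EI
Flexibility coefficient — unit upward force at E: δ_{EE} = L³/(3EI) = 127/EI.
With EI = 88000 kN·m²: δ_0 = 0.129 m and δ_{EE} = 0.001443 m/kN.
Compatibility — the spring shortens by R_E/k under the reaction it provides: δ_0 − R_E·δ_{EE} = R_E/k. With 1/k = 0.000909 m/kN, R_E = δ_0 / (δ_{EE} + 1/k) = 0.129 / (0.001443 + 0.000909) = 54.83 kN.
Vertical equilibrium: R_D = ΣP − R_E = 360.8 − 54.83 = 306 kN.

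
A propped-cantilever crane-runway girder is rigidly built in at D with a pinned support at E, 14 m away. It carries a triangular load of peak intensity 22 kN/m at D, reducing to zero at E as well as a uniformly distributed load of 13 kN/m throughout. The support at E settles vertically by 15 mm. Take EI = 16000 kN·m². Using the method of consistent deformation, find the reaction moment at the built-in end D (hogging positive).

Release the roller at E. Primary structure: cantilever fixed at D.
Primary-structure tip deflection at E by superposition:
  triangular load, peak 22 at the fixed end: w₀L⁴/(30EI) = 28172/EI
  UDL 13: wL⁴/(8EI) = 62426/EI
  δ_0 = 90598/EI
Tip deflection under a unit load at E: L³/(3EI) = 914.7/EI.
With EI = 16000 kN·m²: δ_0 = 5.6624 m and δ_{EE} = 0.057167 m/kN.
Compatibility — the beam at E must follow the support down by 0.015 m: δ_0 − R_E·δ_{EE} = 0.015, so R_E = (5.6624 − 0.015)/0.057167 = 98.79 kN.
Moment equilibrium about D: M_D = Σ(load moments about D) − R_E·L = 1993 − 98.79×14 = 609.6 kN·m.

M_D = 609.6 kN·m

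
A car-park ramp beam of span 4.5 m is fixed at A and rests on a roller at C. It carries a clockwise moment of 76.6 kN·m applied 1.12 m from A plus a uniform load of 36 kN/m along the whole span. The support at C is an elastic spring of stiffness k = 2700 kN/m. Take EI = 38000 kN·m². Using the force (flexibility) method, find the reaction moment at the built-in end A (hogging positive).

Choose R_C as the redundant. The primary structure is the cantilever fixed at A.
Deflection at C on the released cantilever, summing each load's contribution:
  clockwise couple 76.6 at a = 1.12: M₀a(2L − a)/(2EI) = 338/EI
  UDL 36: wL⁴/(8EI) = 1845/EI
  δ_0 = 2183/EI
Flexibility coefficient — unit upward force at C: δ_{CC} = L³/(3EI) = 30.38/EI.
With EI = 38000 kN·m²: δ_0 = 0.057455 m and δ_{CC} = 0.000799 m/kN.
Compatibility — the spring shortens by R_C/k under the reaction it provides: δ_0 − R_C·δ_{CC} = R_C/k. With 1/k = 0.00037 m/kN, R_C = δ_0 / (δ_{CC} + 1/k) = 0.057455 / (0.000799 + 0.00037) = 49.12 kN.
Moment equilibrium about A: M_A = Σ(load moments about A) − R_C·L = 441.1 − 49.12×4.5 = 220.1 kN·m.

M_A = 220.1 kN·m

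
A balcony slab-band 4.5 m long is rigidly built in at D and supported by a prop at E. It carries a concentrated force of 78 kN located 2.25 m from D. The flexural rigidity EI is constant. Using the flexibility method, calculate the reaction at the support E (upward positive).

Remove the prop at E; the released (primary) structure is a cantilever built in at D.
Downward deflection at the released point E due to the loads:
  point load 78 at a = 2.25: Pa²(3L − a)/(6EI) = 740.4/EI
Tip deflection under a unit load at E: L³/(3EI) = 30.38/EI.
The prop prevents deflection at E: R_E = δ_0/δ_{EE} = 740.4/30.38 = 24.38 kN.

R_E = 24.38 kN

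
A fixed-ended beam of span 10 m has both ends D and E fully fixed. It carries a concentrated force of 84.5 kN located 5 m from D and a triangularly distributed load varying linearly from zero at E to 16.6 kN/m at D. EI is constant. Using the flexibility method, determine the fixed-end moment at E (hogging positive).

Release both end moments; the primary structure is a simply-supported span DE with redundants M_D and M_E.
Simple-span end rotations at D and E under the given loads:
  at D: point load 84.5 at a = 5: Pab(L + b)/(6LEI) = 528.1/EI
  at E: point load 84.5 at a = 5: Pab(L + a)/(6LEI) = 528.1/EI
  at D: triangular load, peak 16.6: w₀L³/(45EI) = 368.9/EI
  at E: triangular load, peak 16.6: 7w₀L³/(360EI) = 322.8/EI
  θ_D0 = 897/EI,  θ_E0 = 850.9/EI
Flexibility coefficients: a unit moment at one end gives L/(3EI) there and L/(6EI) at the far end, so f₁₁ = f₂₂ = 3.333/EI and f₁₂ = f₂₁ = 1.667/EI.
Compatibility — zero rotation at each built-in end:
  3.333 M_D + 1.667 M_E = 897
  1.667 M_D + 3.333 M_E = 850.9
Solving the pair gives M_D = 188.6 kN·m and M_E = 161 kN·m (hogging).

M_E = 161 kN·m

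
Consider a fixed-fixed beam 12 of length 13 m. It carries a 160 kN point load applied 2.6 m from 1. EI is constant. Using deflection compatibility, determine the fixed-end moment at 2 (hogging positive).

Take the two fixed-end moments M_1, M_2 as redundants; the released structure is the simple span 12.
End rotations of the released simple span under the applied load (×1/EI):
  at 1: point load 160 at a = 2.6: Pab(L + b)/(6LEI) = 1298/EI
  at 2: point load 160 at a = 2.6: Pab(L + a)/(6LEI) = 865.3/EI
  θ_10 = 1298/EI,  θ_20 = 865.3/EI
Flexibility coefficients: a unit moment at one end gives L/(3EI) there and L/(6EI) at the far end, so f₁₁ = f₂₂ = 4.333/EI and f₁₂ = f₂₁ = 2.167/EI.
Compatibility — zero rotation at each built-in end:
  4.333 M_1 + 2.167 M_2 = 1298
  2.167 M_1 + 4.333 M_2 = 865.3
Solving the pair gives M_1 = 266.2 kN·m and M_2 = 66.56 kN·m (hogging).

M_2 = 66.56 kN·m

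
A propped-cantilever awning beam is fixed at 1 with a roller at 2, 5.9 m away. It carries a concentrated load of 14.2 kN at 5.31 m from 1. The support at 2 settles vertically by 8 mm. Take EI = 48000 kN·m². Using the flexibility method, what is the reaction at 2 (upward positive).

Take the reaction at 2 as the redundant and release it; the primary structure is a cantilever fixed at 1.
Primary-structure tip deflection at 2 by superposition:
  point load 14.2 at a = 5.31: Pa²(3L − a)/(6EI) = 826.8/EI
Flexibility coefficient — unit upward force at 2: δ_{22} = L³/(3EI) = 68.46/EI.
With EI = 48000 kN·m²: δ_0 = 0.017225 m and δ_{22} = 0.001426 m/kN.
Compatibility — the beam at 2 must follow the support down by 0.008 m: δ_0 − R_2·δ_{22} = 0.008, so R_2 = (0.017225 − 0.008)/0.001426 = 6.468 kN.

R_2 = 6.468 kN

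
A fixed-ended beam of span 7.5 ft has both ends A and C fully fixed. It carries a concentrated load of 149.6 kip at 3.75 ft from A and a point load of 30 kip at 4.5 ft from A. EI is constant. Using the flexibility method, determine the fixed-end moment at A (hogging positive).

M_A = 161.8 kip·ft

Release both end moments; the primary structure is a simply-supported span AC with redundants M_A and M_C.
On the primary (simply-supported) span, the end slopes from the loading are:
  at A: point load 149.6 at a = 3.75: Pab(L + b)/(6LEI) = 525.9/EI
  at C: point load 149.6 at a = 3.75: Pab(L + a)/(6LEI) = 525.9/EI
  at A: point load 30 at a = 4.5: Pab(L + b)/(6LEI) = 94.5/EI
  at C: point load 30 at a = 4.5: Pab(L + a)/(6LEI) = 108/EI
  θ_A0 = 620.4/EI,  θ_C0 = 633.9/EI
Flexibility coefficients: a unit moment at one end gives L/(3EI) there and L/(6EI) at the far end, so f₁₁ = f₂₂ = 2.5/EI and f₁₂ = f₂₁ = 1.25/EI.
Compatibility — zero rotation at each built-in end:
  2.5 M_A + 1.25 M_C = 620.4
  1.25 M_A + 2.5 M_C = 633.9
Solving the pair gives M_A = 161.8 kip·ft and M_C = 172.7 kip·ft (hogging).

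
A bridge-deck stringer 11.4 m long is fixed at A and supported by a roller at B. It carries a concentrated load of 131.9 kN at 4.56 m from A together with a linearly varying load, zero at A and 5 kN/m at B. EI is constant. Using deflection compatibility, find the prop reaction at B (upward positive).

Remove the prop at B; the released (primary) structure is a cantilever built in at A.
Primary-structure tip deflection at B by superposition:
  point load 131.9 at a = 4.56: Pa²(3L − a)/(6EI) = 13549/EI
  triangular load, peak 5 at the free end: 11w₀L⁴/(120EI) = 7741/EI
  δ_0 = 21290/EI
Tip deflection under a unit load at B: L³/(3EI) = 493.8/EI.
The prop prevents deflection at B: R_B = δ_0/δ_{BB} = 21290/493.8 = 43.11 kN.

R_B = 43.11 kN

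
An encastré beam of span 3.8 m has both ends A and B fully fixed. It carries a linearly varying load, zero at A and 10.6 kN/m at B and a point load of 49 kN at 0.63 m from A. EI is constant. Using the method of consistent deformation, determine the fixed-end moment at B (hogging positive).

Take the two fixed-end moments M_A, M_B as redundants; the released structure is the simple span AB.
On the primary (simply-supported) span, the end slopes from the loading are:
  at A: triangular load, peak 10.6: 7w₀L³/(360EI) = 11.31/EI
  at B: triangular load, peak 10.6: w₀L³/(45EI) = 12.93/EI
  at A: point load 49 at a = 0.63: Pab(L + b)/(6LEI) = 29.92/EI
  at B: point load 49 at a = 0.63: Pab(L + a)/(6LEI) = 19.01/EI
  θ_A0 = 41.23/EI,  θ_B0 = 31.94/EI
Flexibility coefficients: a unit moment at one end gives L/(3EI) there and L/(6EI) at the far end, so f₁₁ = f₂₂ = 1.267/EI and f₁₂ = f₂₁ = 0.6333/EI.
Compatibility — zero rotation at each built-in end:
  1.267 M_A + 0.6333 M_B = 41.23
  0.6333 M_A + 1.267 M_B = 31.94
Solving the pair gives M_A = 26.58 kN·m and M_B = 11.92 kN·m (hogging).

M_B = 11.92 kN·m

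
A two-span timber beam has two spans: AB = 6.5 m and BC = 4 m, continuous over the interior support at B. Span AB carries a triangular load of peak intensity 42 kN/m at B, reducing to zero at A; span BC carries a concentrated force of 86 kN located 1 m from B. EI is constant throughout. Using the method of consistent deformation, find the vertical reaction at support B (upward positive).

Release continuity at B by inserting a hinge; the redundant is the internal moment M_B. The primary structure is two simply-supported spans AB and BC.
Discontinuity in slope at B on the released structure — sum the simple-span end rotations:
  span AB: triangular load, peak 42: w₀L³/(45EI) = 256.3/EI
  span BC: point load 86 at a = 1: Pab(L + b)/(6LEI) = 75.25/EI
  relative rotation θ_0 = (256.3 + 75.25)/EI = 331.6/EI
A unit hogging moment at B produces rotation L₁/(3EI) + L₂/(3EI) = 3.5/EI.
Slope continuity at B: θ_0 = M_B·3.5/EI, so M_B = 331.6/3.5 = 94.73 kN·m (hogging).
Span AB, ΣM about A with M_B applied at B: R_B^{AB}·6.5 = 591.5 + 94.73, so R_B^{AB} = 105.6 kN and R_A = 136.5 − 105.6 = 30.93 kN.
Span BC, ΣM about C: R_B^{BC}·4 = 258 + 94.73, so R_B^{BC} = 88.18 kN and R_C = 86 − 88.18 = -2.183 kN.
R_B = 105.6 + 88.18 = 193.8 kN.

R_B = 193.8 kN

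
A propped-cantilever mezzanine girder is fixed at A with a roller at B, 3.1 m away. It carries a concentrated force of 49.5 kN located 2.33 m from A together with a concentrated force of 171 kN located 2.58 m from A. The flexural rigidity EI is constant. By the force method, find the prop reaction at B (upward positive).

Take the reaction at B as the redundant and release it; the primary structure is a cantilever fixed at A.
Primary-structure tip deflection at B by superposition:
  point load 49.5 at a = 2.33: Pa²(3L − a)/(6EI) = 312.2/EI
  point load 171 at a = 2.58: Pa²(3L − a)/(6EI) = 1275/EI
  δ_0 = 1587/EI
Tip deflection under a unit load at B: L³/(3EI) = 9.93/EI.
The prop prevents deflection at B: R_B = δ_0/δ_{BB} = 1587/9.93 = 159.8 kN.

R_B = 159.8 kN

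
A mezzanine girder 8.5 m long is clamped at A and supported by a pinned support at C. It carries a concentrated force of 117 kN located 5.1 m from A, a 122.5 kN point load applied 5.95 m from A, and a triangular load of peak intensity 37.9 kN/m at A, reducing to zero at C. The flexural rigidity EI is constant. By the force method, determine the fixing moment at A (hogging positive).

Choose R_C as the redundant. The primary structure is the cantilever fixed at A.
Primary-structure tip deflection at C by superposition:
  point load 117 at a = 5.1: Pa²(3L − a)/(6EI) = 10347/EI
  point load 122.5 at a = 5.95: Pa²(3L − a)/(6EI) = 14131/EI
  triangular load, peak 37.9 at the fixed end: w₀L⁴/(30EI) = 6595/EI
  δ_0 = 31072/EI
Flexibility coefficient — unit upward force at C: δ_{CC} = L³/(3EI) = 204.7/EI.
Compatibility at C: δ_0 − R_C·δ_{CC} = 0, so R_C = 31072/204.7 = 151.8 kN.
Moment equilibrium about A: M_A = Σ(load moments about A) − R_C·L = 1782 − 151.8×8.5 = 491.8 kN·m.

M_A = 491.8 kN·m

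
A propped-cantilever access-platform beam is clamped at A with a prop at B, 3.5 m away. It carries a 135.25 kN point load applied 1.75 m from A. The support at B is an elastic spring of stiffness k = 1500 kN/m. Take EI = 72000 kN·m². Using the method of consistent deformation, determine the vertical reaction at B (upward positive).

R_B = 9.697 kN

Release the roller at B. Primary structure: cantilever fixed at A.
Primary-structure tip deflection at B by superposition:
  point load 135.25 at a = 1.75: Pa²(3L − a)/(6EI) = 604/EI
Tip deflection under a unit load at B: L³/(3EI) = 14.29/EI.
With EI = 72000 kN·m²: δ_0 = 0.00839 m and δ_{BB} = 0.000198 m/kN.
Compatibility — the spring shortens by R_B/k under the reaction it provides: δ_0 − R_B·δ_{BB} = R_B/k. With 1/k = 0.000667 m/kN, R_B = δ_0 / (δ_{BB} + 1/k) = 0.00839 / (0.000198 + 0.000667) = 9.697 kN.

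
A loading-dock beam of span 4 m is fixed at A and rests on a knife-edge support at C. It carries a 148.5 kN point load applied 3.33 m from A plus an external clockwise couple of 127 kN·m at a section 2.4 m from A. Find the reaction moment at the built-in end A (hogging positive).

Release the roller at C. Primary structure: cantilever fixed at A.
Deflection at C on the released cantilever, summing each load's contribution:
  point load 148.5 at a = 3.33: Pa²(3L − a)/(6EI) = 2379/EI
  clockwise couple 127 at a = 2.4: M₀a(2L − a)/(2EI) = 853.4/EI
  δ_0 = 3233/EI
Flexibility coefficient — unit upward force at C: δ_{CC} = L³/(3EI) = 21.33/EI.
Compatibility at C: δ_0 − R_C·δ_{CC} = 0, so R_C = 3233/21.33 = 151.5 kN.
Moment equilibrium about A: M_A = Σ(load moments about A) − R_C·L = 621.5 − 151.5×4 = 15.33 kN·m.

M_A = 15.33 kN·m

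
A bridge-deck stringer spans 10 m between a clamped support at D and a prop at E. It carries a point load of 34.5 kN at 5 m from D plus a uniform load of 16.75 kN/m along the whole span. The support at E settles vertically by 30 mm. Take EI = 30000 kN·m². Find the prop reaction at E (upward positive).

Take the reaction at E as the redundant and release it; the primary structure is a cantilever fixed at D.
Downward deflection at the released point E due to the loads:
  point load 34.5 at a = 5: Pa²(3L − a)/(6EI) = 3594/EI
  UDL 16.75: wL⁴/(8EI) = 20938/EI
  δ_0 = 24531/EI
Tip deflection under a unit load at E: L³/(3EI) = 333.3/EI.
With EI = 30000 kN·m²: δ_0 = 0.81771 m and δ_{EE} = 0.011111 m/kN.
Compatibility — the beam at E must follow the support down by 0.03 m: δ_0 − R_E·δ_{EE} = 0.03, so R_E = (0.81771 − 0.03)/0.011111 = 70.89 kN.

R_E = 70.89 kN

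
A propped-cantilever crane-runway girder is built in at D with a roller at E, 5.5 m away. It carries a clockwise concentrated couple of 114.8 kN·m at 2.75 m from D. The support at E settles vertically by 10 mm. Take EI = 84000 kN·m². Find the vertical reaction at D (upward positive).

R_D = -8.335 kN

Remove the prop at E; the released (primary) structure is a cantilever built in at D.
Primary-structure tip deflection at E by superposition:
  clockwise couple 114.8 at a = 2.75: M₀a(2L − a)/(2EI) = 1302/EI
Flexibility coefficient — unit upward force at E: δ_{EE} = L³/(3EI) = 55.46/EI.
With EI = 84000 kN·m²: δ_0 = 0.015503 m and δ_{EE} = 0.00066 m/kN.
Compatibility — the beam at E must follow the support down by 0.01 m: δ_0 − R_E·δ_{EE} = 0.01, so R_E = (0.015503 − 0.01)/0.00066 = 8.335 kN.
Vertical equilibrium: R_D = ΣP − R_E = 0 − 8.335 = -8.335 kN.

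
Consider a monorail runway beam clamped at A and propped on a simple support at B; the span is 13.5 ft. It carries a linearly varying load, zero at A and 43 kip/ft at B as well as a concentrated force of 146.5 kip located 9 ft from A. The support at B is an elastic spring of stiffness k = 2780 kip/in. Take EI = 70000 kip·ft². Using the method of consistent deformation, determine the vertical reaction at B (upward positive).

Take the reaction at B as the redundant and release it; the primary structure is a cantilever fixed at A.
Downward deflection at the released point B due to the loads:
  triangular load, peak 43 at the free end: 11w₀L⁴/(120EI) = 130923/EI
  point load 146.5 at a = 9: Pa²(3L − a)/(6EI) = 62299/EI
  δ_0 = 193222/EI
Flexibility coefficient — unit upward force at B: δ_{BB} = L³/(3EI) = 820.1/EI.
With EI = 70000 kip·ft²: δ_0 = 2.7603 ft and δ_{BB} = 0.011716 ft/kip.
Compatibility — the spring shortens by R_B/k under the reaction it provides: δ_0 − R_B·δ_{BB} = R_B/k. With 1/k = 1/(2780×12) ft/kip = 0.00003 ft/kip, R_B = δ_0 / (δ_{BB} + 1/k) = 2.7603 / (0.011716 + 0.00003) = 235 kip.

R_B = 235 kip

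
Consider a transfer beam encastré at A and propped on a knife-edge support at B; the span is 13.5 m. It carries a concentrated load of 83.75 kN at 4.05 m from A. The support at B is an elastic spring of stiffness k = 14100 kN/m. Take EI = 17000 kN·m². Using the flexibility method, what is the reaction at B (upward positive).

Take the reaction at B as the redundant and release it; the primary structure is a cantilever fixed at A.
Free-end deflection of the primary structure under the applied loading (downward +):
  point load 83.75 at a = 4.05: Pa²(3L − a)/(6EI) = 8345/EI
Tip deflection under a unit load at B: L³/(3EI) = 820.1/EI.
With EI = 17000 kN·m²: δ_0 = 0.4909 m and δ_{BB} = 0.048243 m/kN.
Compatibility — the spring shortens by R_B/k under the reaction it provides: δ_0 − R_B·δ_{BB} = R_B/k. With 1/k = 0.000071 m/kN, R_B = δ_0 / (δ_{BB} + 1/k) = 0.4909 / (0.048243 + 0.000071) = 10.16 kN.

R_B = 10.16 kN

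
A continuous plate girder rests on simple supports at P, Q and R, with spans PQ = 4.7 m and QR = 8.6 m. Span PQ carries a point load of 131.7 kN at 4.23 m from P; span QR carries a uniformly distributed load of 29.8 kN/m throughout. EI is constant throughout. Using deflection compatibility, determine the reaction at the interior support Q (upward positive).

Insert a hinge at Q; M_Q is the redundant, and each span becomes simply supported.
End slopes at the hinge Q, treating each span as simply supported:
  span PQ: point load 131.7 at a = 4.23: Pab(L + a)/(6LEI) = 82.91/EI
  span QR: UDL 29.8: wL³/(24EI) = 789.8/EI
  relative rotation θ_0 = (82.91 + 789.8)/EI = 872.7/EI
A unit hogging moment at Q produces rotation L₁/(3EI) + L₂/(3EI) = 4.433/EI.
Compatibility: M_Q·(L₁+L₂)/(3EI) = θ_0, giving M_Q = 196.8 kN·m (hogging).
Span PQ, ΣM about P with M_Q applied at Q: R_Q^{PQ}·4.7 = 557.1 + 196.8, so R_Q^{PQ} = 160.4 kN and R_P = 131.7 − 160.4 = -28.71 kN.
Span QR, ΣM about R: R_Q^{QR}·8.6 = 1102 + 196.8, so R_Q^{QR} = 151 kN and R_R = 256.3 − 151 = 105.3 kN.
R_Q = 160.4 + 151 = 311.4 kN.

R_Q = 311.4 kN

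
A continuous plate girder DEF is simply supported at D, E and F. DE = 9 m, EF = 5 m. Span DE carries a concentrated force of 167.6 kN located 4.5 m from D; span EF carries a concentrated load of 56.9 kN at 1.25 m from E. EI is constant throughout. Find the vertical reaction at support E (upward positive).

R_E = 188.2 kN

Take M_E as the redundant. Released structure: two simple spans DE and EF with a hinge at E.
Rotations at E on the released spans (each span's end-slope, ×1/EI):
  span DE: point load 167.6 at a = 4.5: Pab(L + a)/(6LEI) = 848.5/EI
  span EF: point load 56.9 at a = 1.25: Pab(L + b)/(6LEI) = 77.79/EI
  relative rotation θ_0 = (848.5 + 77.79)/EI = 926.3/EI
A unit hogging moment at E produces rotation L₁/(3EI) + L₂/(3EI) = 4.667/EI.
Slope continuity at E: θ_0 = M_E·4.667/EI, so M_E = 926.3/4.667 = 198.5 kN·m (hogging).
Span DE, ΣM about D with M_E applied at E: R_E^{DE}·9 = 754.2 + 198.5, so R_E^{DE} = 105.9 kN and R_D = 167.6 − 105.9 = 61.75 kN.
Span EF, ΣM about F: R_E^{EF}·5 = 213.4 + 198.5, so R_E^{EF} = 82.37 kN and R_F = 56.9 − 82.37 = -25.47 kN.
R_E = 105.9 + 82.37 = 188.2 kN.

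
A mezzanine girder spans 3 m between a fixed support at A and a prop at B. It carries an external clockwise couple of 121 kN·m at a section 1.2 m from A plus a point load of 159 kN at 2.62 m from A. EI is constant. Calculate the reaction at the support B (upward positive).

Release the roller at B. Primary structure: cantilever fixed at A.
Free-end deflection of the primary structure under the applied loading (downward +):
  clockwise couple 121 at a = 1.2: M₀a(2L − a)/(2EI) = 348.5/EI
  point load 159 at a = 2.62: Pa²(3L − a)/(6EI) = 1161/EI
  δ_0 = 1509/EI
Tip deflection under a unit load at B: L³/(3EI) = 9/EI.
Compatibility at B: δ_0 − R_B·δ_{BB} = 0, so R_B = 1509/9 = 167.7 kN.

R_B = 167.7 kN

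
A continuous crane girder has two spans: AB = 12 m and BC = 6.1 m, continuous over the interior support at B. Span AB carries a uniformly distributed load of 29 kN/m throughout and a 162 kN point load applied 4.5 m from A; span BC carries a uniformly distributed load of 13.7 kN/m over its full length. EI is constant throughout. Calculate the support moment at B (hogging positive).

M_B = 575.2 kN·m

Release continuity at B by inserting a hinge; the redundant is the internal moment M_B. The primary structure is two simply-supported spans AB and BC.
Discontinuity in slope at B on the released structure — sum the simple-span end rotations:
  span AB: UDL 29: wL³/(24EI) = 2088/EI
  span AB: point load 162 at a = 4.5: Pab(L + a)/(6LEI) = 1253/EI
  span BC: UDL 13.7: wL³/(24EI) = 129.6/EI
  relative rotation θ_0 = (3341 + 129.6)/EI = 3471/EI
A unit hogging moment at B produces rotation L₁/(3EI) + L₂/(3EI) = 6.033/EI.
Slope continuity at B: θ_0 = M_B·6.033/EI, so M_B = 3471/6.033 = 575.2 kN·m (hogging).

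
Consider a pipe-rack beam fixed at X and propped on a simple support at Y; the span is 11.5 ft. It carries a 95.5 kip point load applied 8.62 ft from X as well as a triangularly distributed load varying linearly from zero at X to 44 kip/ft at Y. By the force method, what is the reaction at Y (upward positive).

Remove the prop at Y; the released (primary) structure is a cantilever built in at X.
Deflection at Y on the released cantilever, summing each load's contribution:
  point load 95.5 at a = 8.62: Pa²(3L − a)/(6EI) = 30608/EI
  triangular load, peak 44 at the free end: 11w₀L⁴/(120EI) = 70543/EI
  δ_0 = 101151/EI
Flexibility coefficient — unit upward force at Y: δ_{YY} = L³/(3EI) = 507/EI.
The prop prevents deflection at Y: R_Y = δ_0/δ_{YY} = 101151/507 = 199.5 kip.

R_Y = 199.5 kip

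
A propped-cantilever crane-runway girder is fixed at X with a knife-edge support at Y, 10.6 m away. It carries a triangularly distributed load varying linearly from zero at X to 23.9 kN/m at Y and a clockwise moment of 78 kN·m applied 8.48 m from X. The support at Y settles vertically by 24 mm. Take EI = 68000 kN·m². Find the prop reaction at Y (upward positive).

R_Y = 76.15 kN

Remove the prop at Y; the released (primary) structure is a cantilever built in at X.
Primary-structure tip deflection at Y by superposition:
  triangular load, peak 23.9 at the free end: 11w₀L⁴/(120EI) = 27659/EI
  clockwise couple 78 at a = 8.48: M₀a(2L − a)/(2EI) = 4207/EI
  δ_0 = 31866/EI
Flexibility coefficient — unit upward force at Y: δ_{YY} = L³/(3EI) = 397/EI.
With EI = 68000 kN·m²: δ_0 = 0.46861 m and δ_{YY} = 0.005838 m/kN.
Compatibility — the beam at Y must follow the support down by 0.024 m: δ_0 − R_Y·δ_{YY} = 0.024, so R_Y = (0.46861 − 0.024)/0.005838 = 76.15 kN.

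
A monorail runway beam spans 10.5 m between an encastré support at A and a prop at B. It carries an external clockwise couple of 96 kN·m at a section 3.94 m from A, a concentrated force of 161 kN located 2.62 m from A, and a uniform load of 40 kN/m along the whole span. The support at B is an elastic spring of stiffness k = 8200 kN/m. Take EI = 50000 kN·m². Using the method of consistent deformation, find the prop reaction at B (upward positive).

R_B = 176.9 kN

Take the reaction at B as the redundant and release it; the primary structure is a cantilever fixed at A.
Free-end deflection of the primary structure under the applied loading (downward +):
  clockwise couple 96 at a = 3.94: M₀a(2L − a)/(2EI) = 3226/EI
  point load 161 at a = 2.62: Pa²(3L − a)/(6EI) = 5320/EI
  UDL 40: wL⁴/(8EI) = 60775/EI
  δ_0 = 69321/EI
Tip deflection under a unit load at B: L³/(3EI) = 385.9/EI.
With EI = 50000 kN·m²: δ_0 = 1.3864 m and δ_{BB} = 0.007718 m/kN.
Compatibility — the spring shortens by R_B/k under the reaction it provides: δ_0 − R_B·δ_{BB} = R_B/k. With 1/k = 0.000122 m/kN, R_B = δ_0 / (δ_{BB} + 1/k) = 1.3864 / (0.007718 + 0.000122) = 176.9 kN.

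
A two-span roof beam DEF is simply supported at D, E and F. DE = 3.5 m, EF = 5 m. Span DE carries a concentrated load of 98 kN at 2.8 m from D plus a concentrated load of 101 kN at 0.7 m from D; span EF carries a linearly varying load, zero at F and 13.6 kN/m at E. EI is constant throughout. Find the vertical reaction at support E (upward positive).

R_E = 144.4 kN

Release continuity at E by inserting a hinge; the redundant is the internal moment M_E. The primary structure is two simply-supported spans DE and EF.
End slopes at the hinge E, treating each span as simply supported:
  span DE: point load 98 at a = 2.8: Pab(L + a)/(6LEI) = 57.62/EI
  span DE: point load 101 at a = 0.7: Pab(L + a)/(6LEI) = 39.59/EI
  span EF: triangular load, peak 13.6: w₀L³/(45EI) = 37.78/EI
  relative rotation θ_0 = (97.22 + 37.78)/EI = 135/EI
A unit hogging moment at E produces rotation L₁/(3EI) + L₂/(3EI) = 2.833/EI.
Compatibility: M_E·(L₁+L₂)/(3EI) = θ_0, giving M_E = 47.64 kN·m (hogging).
Span DE, ΣM about D with M_E applied at E: R_E^{DE}·3.5 = 345.1 + 47.64, so R_E^{DE} = 112.2 kN and R_D = 199 − 112.2 = 86.79 kN.
Span EF, ΣM about F: R_E^{EF}·5 = 113.3 + 47.64, so R_E^{EF} = 32.2 kN and R_F = 34 − 32.2 = 1.804 kN.
R_E = 112.2 + 32.2 = 144.4 kN.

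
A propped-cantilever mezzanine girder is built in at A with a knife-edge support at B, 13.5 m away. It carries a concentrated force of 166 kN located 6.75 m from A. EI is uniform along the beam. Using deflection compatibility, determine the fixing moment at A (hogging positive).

M_A = 420.2 kN·m

Take the reaction at B as the redundant and release it; the primary structure is a cantilever fixed at A.
Deflection at B on the released cantilever, summing each load's contribution:
  point load 166 at a = 6.75: Pa²(3L − a)/(6EI) = 42544/EI
Flexibility coefficient — unit upward force at B: δ_{BB} = L³/(3EI) = 820.1/EI.
The prop prevents deflection at B: R_B = δ_0/δ_{BB} = 42544/820.1 = 51.88 kN.
Moment equilibrium about A: M_A = Σ(load moments about A) − R_B·L = 1120 − 51.88×13.5 = 420.2 kN·m.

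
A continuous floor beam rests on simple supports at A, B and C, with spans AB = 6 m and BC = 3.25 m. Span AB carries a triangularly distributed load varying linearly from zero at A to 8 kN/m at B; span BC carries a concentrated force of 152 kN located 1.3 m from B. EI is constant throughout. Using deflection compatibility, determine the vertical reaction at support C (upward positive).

Insert a hinge at B; M_B is the redundant, and each span becomes simply supported.
End slopes at the hinge B, treating each span as simply supported:
  span AB: triangular load, peak 8: w₀L³/(45EI) = 38.4/EI
  span BC: point load 152 at a = 1.3: Pab(L + b)/(6LEI) = 102.8/EI
  relative rotation θ_0 = (38.4 + 102.8)/EI = 141.2/EI
A unit hogging moment at B produces rotation L₁/(3EI) + L₂/(3EI) = 3.083/EI.
Slope continuity at B: θ_0 = M_B·3.083/EI, so M_B = 141.2/3.083 = 45.78 kN·m (hogging).
Span BC, ΣM about C: R_B^{BC}·3.25 = 296.4 + 45.78, so R_B^{BC} = 105.3 kN and R_C = 152 − 105.3 = 46.71 kN.

R_C = 46.71 kN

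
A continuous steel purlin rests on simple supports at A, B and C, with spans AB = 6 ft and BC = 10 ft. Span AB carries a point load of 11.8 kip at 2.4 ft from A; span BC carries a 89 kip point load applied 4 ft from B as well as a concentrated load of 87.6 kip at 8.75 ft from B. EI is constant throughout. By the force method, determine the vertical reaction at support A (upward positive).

R_A = -17.08 kip

Take M_B as the redundant. Released structure: two simple spans AB and BC with a hinge at B.
End slopes at the hinge B, treating each span as simply supported:
  span AB: point load 11.8 at a = 2.4: Pab(L + a)/(6LEI) = 23.79/EI
  span BC: point load 89 at a = 4: Pab(L + b)/(6LEI) = 569.6/EI
  span BC: point load 87.6 at a = 8.75: Pab(L + b)/(6LEI) = 179.6/EI
  relative rotation θ_0 = (23.79 + 749.2)/EI = 773/EI
A unit hogging moment at B produces rotation L₁/(3EI) + L₂/(3EI) = 5.333/EI.
Slope continuity at B: θ_0 = M_B·5.333/EI, so M_B = 773/5.333 = 144.9 kip·ft (hogging).
Span AB, ΣM about A with M_B applied at B: R_B^{AB}·6 = 28.32 + 144.9, so R_B^{AB} = 28.88 kip and R_A = 11.8 − 28.88 = -17.08 kip.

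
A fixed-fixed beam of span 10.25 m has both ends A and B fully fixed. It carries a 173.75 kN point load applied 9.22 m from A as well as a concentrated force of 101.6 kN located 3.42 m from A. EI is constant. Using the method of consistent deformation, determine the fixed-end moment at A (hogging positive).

M_A = 170.5 kN·m

Take the two fixed-end moments M_A, M_B as redundants; the released structure is the simple span AB.
On the primary (simply-supported) span, the end slopes from the loading are:
  at A: point load 173.75 at a = 9.22: Pab(L + b)/(6LEI) = 302.6/EI
  at B: point load 173.75 at a = 9.22: Pab(L + a)/(6LEI) = 522.4/EI
  at A: point load 101.6 at a = 3.42: Pab(L + b)/(6LEI) = 659.1/EI
  at B: point load 101.6 at a = 3.42: Pab(L + a)/(6LEI) = 527.5/EI
  θ_A0 = 961.7/EI,  θ_B0 = 1050/EI
Flexibility coefficients: a unit moment at one end gives L/(3EI) there and L/(6EI) at the far end, so f₁₁ = f₂₂ = 3.417/EI and f₁₂ = f₂₁ = 1.708/EI.
Compatibility — zero rotation at each built-in end:
  3.417 M_A + 1.708 M_B = 961.7
  1.708 M_A + 3.417 M_B = 1050
Solving the pair gives M_A = 170.5 kN·m and M_B = 222.1 kN·m (hogging).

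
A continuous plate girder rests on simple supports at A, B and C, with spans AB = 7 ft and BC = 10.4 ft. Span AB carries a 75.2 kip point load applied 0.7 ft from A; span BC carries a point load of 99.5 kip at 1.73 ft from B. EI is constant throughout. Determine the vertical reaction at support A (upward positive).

Take M_B as the redundant. Released structure: two simple spans AB and BC with a hinge at B.
Rotations at B on the released spans (each span's end-slope, ×1/EI):
  span AB: point load 75.2 at a = 0.7: Pab(L + a)/(6LEI) = 60.8/EI
  span BC: point load 99.5 at a = 1.73: Pab(L + b)/(6LEI) = 456.1/EI
  relative rotation θ_0 = (60.8 + 456.1)/EI = 516.9/EI
A unit hogging moment at B produces rotation L₁/(3EI) + L₂/(3EI) = 5.8/EI.
Slope continuity at B: θ_0 = M_B·5.8/EI, so M_B = 516.9/5.8 = 89.12 kip·ft (hogging).
Span AB, ΣM about A with M_B applied at B: R_B^{AB}·7 = 52.64 + 89.12, so R_B^{AB} = 20.25 kip and R_A = 75.2 − 20.25 = 54.95 kip.

R_A = 54.95 kip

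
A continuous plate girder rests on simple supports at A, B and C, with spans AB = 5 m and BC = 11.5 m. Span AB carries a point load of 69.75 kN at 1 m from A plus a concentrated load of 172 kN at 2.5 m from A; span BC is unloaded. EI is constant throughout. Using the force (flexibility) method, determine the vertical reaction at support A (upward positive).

Release continuity at B by inserting a hinge; the redundant is the internal moment M_B. The primary structure is two simply-supported spans AB and BC.
Discontinuity in slope at B on the released structure — sum the simple-span end rotations:
  span AB: point load 69.75 at a = 1: Pab(L + a)/(6LEI) = 55.8/EI
  span AB: point load 172 at a = 2.5: Pab(L + a)/(6LEI) = 268.8/EI
  relative rotation θ_0 = (324.6 + 0)/EI = 324.6/EI
A unit hogging moment at B produces rotation L₁/(3EI) + L₂/(3EI) = 5.5/EI.
Slope continuity at B: θ_0 = M_B·5.5/EI, so M_B = 324.6/5.5 = 59.01 kN·m (hogging).
Span AB, ΣM about A with M_B applied at B: R_B^{AB}·5 = 499.8 + 59.01, so R_B^{AB} = 111.8 kN and R_A = 241.8 − 111.8 = 130 kN.

R_A = 130 kN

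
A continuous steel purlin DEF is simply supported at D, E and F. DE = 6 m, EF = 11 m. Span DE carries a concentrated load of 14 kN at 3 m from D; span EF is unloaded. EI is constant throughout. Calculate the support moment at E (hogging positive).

Insert a hinge at E; M_E is the redundant, and each span becomes simply supported.
End slopes at the hinge E, treating each span as simply supported:
  span DE: point load 14 at a = 3: Pab(L + a)/(6LEI) = 31.5/EI
  relative rotation θ_0 = (31.5 + 0)/EI = 31.5/EI
A unit hogging moment at E produces rotation L₁/(3EI) + L₂/(3EI) = 5.667/EI.
Compatibility: M_E·(L₁+L₂)/(3EI) = θ_0, giving M_E = 5.559 kN·m (hogging).

M_E = 5.559 kN·m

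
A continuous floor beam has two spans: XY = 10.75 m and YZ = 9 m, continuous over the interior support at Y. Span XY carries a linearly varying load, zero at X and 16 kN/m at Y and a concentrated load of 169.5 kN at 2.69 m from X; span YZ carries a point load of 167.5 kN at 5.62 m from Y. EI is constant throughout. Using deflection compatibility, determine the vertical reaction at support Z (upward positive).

R_Z = 71.9 kN

Take M_Y as the redundant. Released structure: two simple spans XY and YZ with a hinge at Y.
Rotations at Y on the released spans (each span's end-slope, ×1/EI):
  span XY: triangular load, peak 16: w₀L³/(45EI) = 441.7/EI
  span XY: point load 169.5 at a = 2.69: Pab(L + a)/(6LEI) = 765.8/EI
  span YZ: point load 167.5 at a = 5.62: Pab(L + b)/(6LEI) = 729.4/EI
  relative rotation θ_0 = (1207 + 729.4)/EI = 1937/EI
A unit hogging moment at Y produces rotation L₁/(3EI) + L₂/(3EI) = 6.583/EI.
Slope continuity at Y: θ_0 = M_Y·6.583/EI, so M_Y = 1937/6.583 = 294.2 kN·m (hogging).
Span YZ, ΣM about Z: R_Y^{YZ}·9 = 566.1 + 294.2, so R_Y^{YZ} = 95.6 kN and R_Z = 167.5 − 95.6 = 71.9 kN.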